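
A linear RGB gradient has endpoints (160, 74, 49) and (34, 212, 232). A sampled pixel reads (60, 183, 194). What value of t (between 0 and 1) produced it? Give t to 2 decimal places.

0.79

Invert the lerp on the B channel (largest span, 183): t = (194 − 49) / (232 − 49) = 145/183 = 0.79235.
Check on R: (60 − 160)/(34 − 160) = 0.7937 ✓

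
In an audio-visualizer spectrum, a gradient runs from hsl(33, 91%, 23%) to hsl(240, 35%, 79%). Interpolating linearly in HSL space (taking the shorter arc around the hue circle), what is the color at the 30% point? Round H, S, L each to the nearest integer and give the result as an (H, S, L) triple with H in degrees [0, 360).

(347, 74, 40)

Hue: 240 − 33 = 207°, but |207| > 180 so the shorter arc goes the other way: Δh = 207 − 360 = -153°.
H = 33 + 0.3 × (-153) = -12.9 → -13 → -13 mod 360 = 347°
S = 91 + 0.3 × (35 − 91) = 74.2 → 74%
L = 23 + 0.3 × (79 − 23) = 39.8 → 40%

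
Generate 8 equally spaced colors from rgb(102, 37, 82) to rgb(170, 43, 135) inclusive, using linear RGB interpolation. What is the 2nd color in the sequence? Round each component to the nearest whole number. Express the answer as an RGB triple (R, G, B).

With 8 swatches and endpoints inclusive, swatch 2 sits at t = (2 − 1)/(8 − 1) = 1/7 ≈ 0.1429.
R = 102 + 0.1429 × (170 − 102) = 111.717 → 112
G = 37 + 0.1429 × (43 − 37) = 37.857 → 38
B = 82 + 0.1429 × (135 − 82) = 89.574 → 90

(112, 38, 90)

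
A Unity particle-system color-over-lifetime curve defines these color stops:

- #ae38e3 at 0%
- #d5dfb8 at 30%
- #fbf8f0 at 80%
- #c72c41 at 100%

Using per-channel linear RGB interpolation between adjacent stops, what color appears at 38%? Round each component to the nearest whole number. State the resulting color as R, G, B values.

(219, 227, 193)

38% lies between the 30% and 80% stops, so the local fraction is t = (38 − 30)/(80 − 30) = 8/50 ≈ 0.16.
#d5dfb8 → (213, 223, 184); #fbf8f0 → (251, 248, 240).
R = 213 + 0.16 × (251 − 213) = 219.08 → 219
G = 223 + 0.16 × (248 − 223) = 227 → 227
B = 184 + 0.16 × (240 − 184) = 192.96 → 193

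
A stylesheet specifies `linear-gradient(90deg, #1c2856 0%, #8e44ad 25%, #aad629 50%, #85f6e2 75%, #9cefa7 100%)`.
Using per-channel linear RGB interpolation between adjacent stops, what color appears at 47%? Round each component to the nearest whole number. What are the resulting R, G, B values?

47% lies between the 25% and 50% stops, so the local fraction is t = (47 − 25)/(50 − 25) = 22/25 ≈ 0.88.
#8e44ad → (142, 68, 173); #aad629 → (170, 214, 41).
R = 142 + 0.88 × (170 − 142) = 166.64 → 167
G = 68 + 0.88 × (214 − 68) = 196.48 → 196
B = 173 + 0.88 × (41 − 173) = 56.84 → 57

(167, 196, 57)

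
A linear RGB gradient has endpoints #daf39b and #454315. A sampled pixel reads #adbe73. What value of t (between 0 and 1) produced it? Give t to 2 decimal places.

0.30

Invert the lerp on the G channel (largest span, 176): t = (190 − 243) / (67 − 243) = -53/-176 = 0.30114.
Check on R: (173 − 218)/(69 − 218) = 0.302 ✓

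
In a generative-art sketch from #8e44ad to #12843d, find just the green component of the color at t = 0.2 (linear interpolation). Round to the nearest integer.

G₁ = 68 (from #8e44ad), G₂ = 132 (from #12843d).
G = 68 + 0.2 × (132 − 68) = 80.8 → 81

81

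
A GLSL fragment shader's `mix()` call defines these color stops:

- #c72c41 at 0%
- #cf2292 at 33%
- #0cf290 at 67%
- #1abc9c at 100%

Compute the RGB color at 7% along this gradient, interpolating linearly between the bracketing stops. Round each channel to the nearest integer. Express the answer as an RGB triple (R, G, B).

7% lies between the 0% and 33% stops, so the local fraction is t = (7 − 0)/(33 − 0) = 7/33 ≈ 0.2121.
#c72c41 → (199, 44, 65); #cf2292 → (207, 34, 146).
R = 199 + 0.2121 × (207 − 199) = 200.697 → 201
G = 44 + 0.2121 × (34 − 44) = 41.879 → 42
B = 65 + 0.2121 × (146 − 65) = 82.18 → 82

(201, 42, 82)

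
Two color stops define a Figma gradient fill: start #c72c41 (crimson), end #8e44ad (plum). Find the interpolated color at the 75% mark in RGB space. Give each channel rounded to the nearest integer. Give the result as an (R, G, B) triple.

(156, 62, 146)

#c72c41 → (199, 44, 65); #8e44ad → (142, 68, 173).
75% corresponds to t = 0.75.
R = 199 + 0.75 × (142 − 199) = 199 + 0.75 × -57 = 156.25 → 156
G = 44 + 0.75 × (68 − 44) = 44 + 0.75 × 24 = 62 → 62
B = 65 + 0.75 × (173 − 65) = 65 + 0.75 × 108 = 146 → 146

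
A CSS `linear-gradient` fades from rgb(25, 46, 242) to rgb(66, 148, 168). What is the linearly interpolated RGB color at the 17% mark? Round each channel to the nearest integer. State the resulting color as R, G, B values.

(32, 63, 229)

17% corresponds to t = 0.17.
R = 25 + 0.17 × (66 − 25) = 25 + 0.17 × 41 = 31.97 → 32
G = 46 + 0.17 × (148 − 46) = 46 + 0.17 × 102 = 63.34 → 63
B = 242 + 0.17 × (168 − 242) = 242 + 0.17 × -74 = 229.42 → 229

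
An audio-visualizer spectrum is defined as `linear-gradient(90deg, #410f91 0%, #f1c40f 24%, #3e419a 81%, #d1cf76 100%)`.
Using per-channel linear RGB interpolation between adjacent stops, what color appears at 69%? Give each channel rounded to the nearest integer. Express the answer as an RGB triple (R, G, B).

69% lies between the 24% and 81% stops, so the local fraction is t = (69 − 24)/(81 − 24) = 45/57 ≈ 0.7895.
#f1c40f → (241, 196, 15); #3e419a → (62, 65, 154).
R = 241 + 0.7895 × (62 − 241) = 99.679 → 100
G = 196 + 0.7895 × (65 − 196) = 92.576 → 93
B = 15 + 0.7895 × (154 − 15) = 124.74 → 125

(100, 93, 125)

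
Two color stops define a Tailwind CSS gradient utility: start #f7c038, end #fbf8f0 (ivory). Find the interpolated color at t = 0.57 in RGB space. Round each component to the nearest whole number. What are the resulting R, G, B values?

(249, 224, 161)

#f7c038 → (247, 192, 56); #fbf8f0 → (251, 248, 240).
R = 247 + 0.57 × (251 − 247) = 247 + 0.57 × 4 = 249.28 → 249
G = 192 + 0.57 × (248 − 192) = 192 + 0.57 × 56 = 223.92 → 224
B = 56 + 0.57 × (240 − 56) = 56 + 0.57 × 184 = 160.88 → 161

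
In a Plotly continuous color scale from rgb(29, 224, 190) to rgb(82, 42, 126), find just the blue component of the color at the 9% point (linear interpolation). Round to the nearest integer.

B = 190 + 0.09 × (126 − 190) = 184.24 → 184

184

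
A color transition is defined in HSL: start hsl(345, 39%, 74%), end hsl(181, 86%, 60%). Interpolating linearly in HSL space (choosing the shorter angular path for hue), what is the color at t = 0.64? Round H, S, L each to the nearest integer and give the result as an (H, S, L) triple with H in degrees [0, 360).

Hue arc: Δh = 181 − 345 = -164° (|Δh| ≤ 180, already the shorter path).
H = 345 + 0.64 × (-164) = 240.04 → 240°
S = 39 + 0.64 × (86 − 39) = 69.08 → 69%
L = 74 + 0.64 × (60 − 74) = 65.04 → 65%

(240, 69, 65)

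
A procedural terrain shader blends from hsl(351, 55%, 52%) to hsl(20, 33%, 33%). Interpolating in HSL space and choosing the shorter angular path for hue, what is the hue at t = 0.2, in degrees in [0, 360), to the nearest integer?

Hue: 20 − 351 = -331°, but |-331| > 180 so the shorter arc goes the other way: Δh = -331 + 360 = 29°.
H = 351 + 0.2 × (29) = 356.8 → 357°

357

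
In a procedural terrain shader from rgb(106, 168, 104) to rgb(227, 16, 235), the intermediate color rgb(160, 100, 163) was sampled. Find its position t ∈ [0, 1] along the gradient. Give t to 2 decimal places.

Invert the lerp on the G channel (largest span, 152): t = (100 − 168) / (16 − 168) = -68/-152 = 0.44737.
Check on R: (160 − 106)/(227 − 106) = 0.4463 ✓

0.45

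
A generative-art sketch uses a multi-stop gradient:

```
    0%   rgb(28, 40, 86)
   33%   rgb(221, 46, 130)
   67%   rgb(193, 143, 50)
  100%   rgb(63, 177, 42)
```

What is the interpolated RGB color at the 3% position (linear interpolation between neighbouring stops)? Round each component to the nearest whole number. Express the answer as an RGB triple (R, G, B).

3% lies between the 0% and 33% stops, so the local fraction is t = (3 − 0)/(33 − 0) = 3/33 ≈ 0.0909.
R = 28 + 0.0909 × (221 − 28) = 45.544 → 46
G = 40 + 0.0909 × (46 − 40) = 40.545 → 41
B = 86 + 0.0909 × (130 − 86) = 90 → 90

(46, 41, 90)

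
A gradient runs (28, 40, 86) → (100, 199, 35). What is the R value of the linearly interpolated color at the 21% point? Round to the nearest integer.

43

R = 28 + 0.21 × (100 − 28) = 43.12 → 43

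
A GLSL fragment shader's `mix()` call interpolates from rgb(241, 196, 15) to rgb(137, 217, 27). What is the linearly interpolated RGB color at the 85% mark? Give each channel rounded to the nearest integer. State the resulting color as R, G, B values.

85% corresponds to t = 0.85.
R = 241 + 0.85 × (137 − 241) = 241 + 0.85 × -104 = 152.6 → 153
G = 196 + 0.85 × (217 − 196) = 196 + 0.85 × 21 = 213.85 → 214
B = 15 + 0.85 × (27 − 15) = 15 + 0.85 × 12 = 25.2 → 25

(153, 214, 25)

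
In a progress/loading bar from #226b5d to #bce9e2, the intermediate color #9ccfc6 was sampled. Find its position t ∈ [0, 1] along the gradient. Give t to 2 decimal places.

Invert the lerp on the R channel (largest span, 154): t = (156 − 34) / (188 − 34) = 122/154 = 0.79221.
Check on G: (207 − 107)/(233 − 107) = 0.7937 ✓

0.79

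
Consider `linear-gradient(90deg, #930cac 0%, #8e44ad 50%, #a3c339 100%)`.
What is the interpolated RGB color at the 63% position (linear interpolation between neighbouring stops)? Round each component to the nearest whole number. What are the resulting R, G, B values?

63% lies between the 50% and 100% stops, so the local fraction is t = (63 − 50)/(100 − 50) = 13/50 ≈ 0.26.
#8e44ad → (142, 68, 173); #a3c339 → (163, 195, 57).
R = 142 + 0.26 × (163 − 142) = 147.46 → 147
G = 68 + 0.26 × (195 − 68) = 101.02 → 101
B = 173 + 0.26 × (57 − 173) = 142.84 → 143

(147, 101, 143)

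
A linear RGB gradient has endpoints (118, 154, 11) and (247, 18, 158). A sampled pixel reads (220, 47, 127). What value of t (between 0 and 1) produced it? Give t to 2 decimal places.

0.79

Invert the lerp on the B channel (largest span, 147): t = (127 − 11) / (158 − 11) = 116/147 = 0.78912.
Check on R: (220 − 118)/(247 − 118) = 0.7907 ✓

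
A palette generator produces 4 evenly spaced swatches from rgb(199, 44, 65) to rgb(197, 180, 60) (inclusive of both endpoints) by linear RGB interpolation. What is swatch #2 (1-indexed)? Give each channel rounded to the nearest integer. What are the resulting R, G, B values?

(198, 89, 63)

With 4 swatches and endpoints inclusive, swatch 2 sits at t = (2 − 1)/(4 − 1) = 1/3 ≈ 0.3333.
R = 199 + 0.3333 × (197 − 199) = 198.333 → 198
G = 44 + 0.3333 × (180 − 44) = 89.329 → 89
B = 65 + 0.3333 × (60 − 65) = 63.334 → 63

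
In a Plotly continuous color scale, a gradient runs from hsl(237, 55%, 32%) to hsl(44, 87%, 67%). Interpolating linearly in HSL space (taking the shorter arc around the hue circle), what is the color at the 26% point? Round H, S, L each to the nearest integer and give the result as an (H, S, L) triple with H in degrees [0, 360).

Hue: 44 − 237 = -193°, but |-193| > 180 so the shorter arc goes the other way: Δh = -193 + 360 = 167°.
H = 237 + 0.26 × (167) = 280.42 → 280°
S = 55 + 0.26 × (87 − 55) = 63.32 → 63%
L = 32 + 0.26 × (67 − 32) = 41.1 → 41%

(280, 63, 41)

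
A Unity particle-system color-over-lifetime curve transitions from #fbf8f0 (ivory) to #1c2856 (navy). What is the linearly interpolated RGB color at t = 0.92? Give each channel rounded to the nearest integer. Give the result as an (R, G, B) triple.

#fbf8f0 → (251, 248, 240); #1c2856 → (28, 40, 86).
R = 251 + 0.92 × (28 − 251) = 251 + 0.92 × -223 = 45.84 → 46
G = 248 + 0.92 × (40 − 248) = 248 + 0.92 × -208 = 56.64 → 57
B = 240 + 0.92 × (86 − 240) = 240 + 0.92 × -154 = 98.32 → 98

(46, 57, 98)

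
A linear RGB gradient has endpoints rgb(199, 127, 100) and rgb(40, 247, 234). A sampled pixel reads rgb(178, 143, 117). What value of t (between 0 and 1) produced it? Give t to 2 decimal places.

Invert the lerp on the R channel (largest span, 159): t = (178 − 199) / (40 − 199) = -21/-159 = 0.13208.
Check on G: (143 − 127)/(247 − 127) = 0.1333 ✓

0.13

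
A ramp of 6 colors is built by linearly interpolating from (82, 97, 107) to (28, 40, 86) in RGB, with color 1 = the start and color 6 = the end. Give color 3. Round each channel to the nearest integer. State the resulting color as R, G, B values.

With 6 swatches and endpoints inclusive, swatch 3 sits at t = (3 − 1)/(6 − 1) = 2/5 ≈ 0.4.
R = 82 + 0.4 × (28 − 82) = 60.4 → 60
G = 97 + 0.4 × (40 − 97) = 74.2 → 74
B = 107 + 0.4 × (86 − 107) = 98.6 → 99

(60, 74, 99)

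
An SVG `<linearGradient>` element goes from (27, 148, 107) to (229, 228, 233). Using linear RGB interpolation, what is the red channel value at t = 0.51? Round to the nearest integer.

R = 27 + 0.51 × (229 − 27) = 130.02 → 130

130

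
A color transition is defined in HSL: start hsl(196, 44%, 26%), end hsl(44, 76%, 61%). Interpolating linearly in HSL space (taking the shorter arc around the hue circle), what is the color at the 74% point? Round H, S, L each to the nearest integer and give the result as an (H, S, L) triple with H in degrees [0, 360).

(84, 68, 52)

Hue arc: Δh = 44 − 196 = -152° (|Δh| ≤ 180, already the shorter path).
H = 196 + 0.74 × (-152) = 83.52 → 84°
S = 44 + 0.74 × (76 − 44) = 67.68 → 68%
L = 26 + 0.74 × (61 − 26) = 51.9 → 52%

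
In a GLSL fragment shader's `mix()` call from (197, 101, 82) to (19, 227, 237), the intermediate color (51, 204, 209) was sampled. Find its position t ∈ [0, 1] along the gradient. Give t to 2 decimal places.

Invert the lerp on the R channel (largest span, 178): t = (51 − 197) / (19 − 197) = -146/-178 = 0.82022.
Check on G: (204 − 101)/(227 − 101) = 0.8175 ✓

0.82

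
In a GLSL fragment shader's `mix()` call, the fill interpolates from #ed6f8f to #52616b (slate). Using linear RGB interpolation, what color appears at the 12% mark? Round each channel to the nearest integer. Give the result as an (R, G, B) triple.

(218, 109, 139)

#ed6f8f → (237, 111, 143); #52616b → (82, 97, 107).
12% corresponds to t = 0.12.
R = 237 + 0.12 × (82 − 237) = 237 + 0.12 × -155 = 218.4 → 218
G = 111 + 0.12 × (97 − 111) = 111 + 0.12 × -14 = 109.32 → 109
B = 143 + 0.12 × (107 − 143) = 143 + 0.12 × -36 = 138.68 → 139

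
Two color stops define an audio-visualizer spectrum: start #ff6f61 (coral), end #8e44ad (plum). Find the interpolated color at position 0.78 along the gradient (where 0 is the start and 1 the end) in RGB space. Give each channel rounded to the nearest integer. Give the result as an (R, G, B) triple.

#ff6f61 → (255, 111, 97); #8e44ad → (142, 68, 173).
R = 255 + 0.78 × (142 − 255) = 255 + 0.78 × -113 = 166.86 → 167
G = 111 + 0.78 × (68 − 111) = 111 + 0.78 × -43 = 77.46 → 77
B = 97 + 0.78 × (173 − 97) = 97 + 0.78 × 76 = 156.28 → 156

(167, 77, 156)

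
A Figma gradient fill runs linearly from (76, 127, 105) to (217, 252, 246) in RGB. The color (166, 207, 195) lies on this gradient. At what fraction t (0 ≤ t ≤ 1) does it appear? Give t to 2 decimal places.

Invert the lerp on the R channel (largest span, 141): t = (166 − 76) / (217 − 76) = 90/141 = 0.6383.
Check on G: (207 − 127)/(252 − 127) = 0.64 ✓

0.64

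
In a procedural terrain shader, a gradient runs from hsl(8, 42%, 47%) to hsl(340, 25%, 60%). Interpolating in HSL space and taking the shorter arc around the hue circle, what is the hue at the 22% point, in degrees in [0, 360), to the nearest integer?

Hue: 340 − 8 = 332°, but |332| > 180 so the shorter arc goes the other way: Δh = 332 − 360 = -28°.
H = 8 + 0.22 × (-28) = 1.84 → 2°

2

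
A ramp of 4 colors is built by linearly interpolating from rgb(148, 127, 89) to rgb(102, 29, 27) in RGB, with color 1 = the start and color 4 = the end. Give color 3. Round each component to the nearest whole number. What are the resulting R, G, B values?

(117, 62, 48)

With 4 swatches and endpoints inclusive, swatch 3 sits at t = (3 − 1)/(4 − 1) = 2/3 ≈ 0.6667.
R = 148 + 0.6667 × (102 − 148) = 117.332 → 117
G = 127 + 0.6667 × (29 − 127) = 61.663 → 62
B = 89 + 0.6667 × (27 − 89) = 47.665 → 48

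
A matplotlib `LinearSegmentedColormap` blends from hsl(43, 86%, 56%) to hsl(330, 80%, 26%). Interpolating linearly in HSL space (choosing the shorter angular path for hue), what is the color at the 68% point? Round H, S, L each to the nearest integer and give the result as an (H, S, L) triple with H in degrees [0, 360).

(353, 82, 36)

Hue: 330 − 43 = 287°, but |287| > 180 so the shorter arc goes the other way: Δh = 287 − 360 = -73°.
H = 43 + 0.68 × (-73) = -6.64 → -7 → -7 mod 360 = 353°
S = 86 + 0.68 × (80 − 86) = 81.92 → 82%
L = 56 + 0.68 × (26 − 56) = 35.6 → 36%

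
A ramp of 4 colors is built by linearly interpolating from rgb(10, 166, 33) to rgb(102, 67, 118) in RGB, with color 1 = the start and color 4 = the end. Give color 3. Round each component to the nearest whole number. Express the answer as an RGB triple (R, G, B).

(71, 100, 90)

With 4 swatches and endpoints inclusive, swatch 3 sits at t = (3 − 1)/(4 − 1) = 2/3 ≈ 0.6667.
R = 10 + 0.6667 × (102 − 10) = 71.336 → 71
G = 166 + 0.6667 × (67 − 166) = 99.997 → 100
B = 33 + 0.6667 × (118 − 33) = 89.669 → 90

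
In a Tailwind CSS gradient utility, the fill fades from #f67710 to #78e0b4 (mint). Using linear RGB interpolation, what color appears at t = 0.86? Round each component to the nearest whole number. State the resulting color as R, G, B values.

(138, 209, 157)

#f67710 → (246, 119, 16); #78e0b4 → (120, 224, 180).
R = 246 + 0.86 × (120 − 246) = 246 + 0.86 × -126 = 137.64 → 138
G = 119 + 0.86 × (224 − 119) = 119 + 0.86 × 105 = 209.3 → 209
B = 16 + 0.86 × (180 − 16) = 16 + 0.86 × 164 = 157.04 → 157
So the blended color is (138, 209, 157), about #8ad19d.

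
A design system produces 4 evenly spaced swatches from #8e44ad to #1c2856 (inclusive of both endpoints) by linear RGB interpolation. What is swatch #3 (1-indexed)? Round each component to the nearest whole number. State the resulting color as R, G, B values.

With 4 swatches and endpoints inclusive, swatch 3 sits at t = (3 − 1)/(4 − 1) = 2/3 ≈ 0.6667.
#8e44ad → (142, 68, 173); #1c2856 → (28, 40, 86).
R = 142 + 0.6667 × (28 − 142) = 65.996 → 66
G = 68 + 0.6667 × (40 − 68) = 49.332 → 49
B = 173 + 0.6667 × (86 − 173) = 114.997 → 115

(66, 49, 115)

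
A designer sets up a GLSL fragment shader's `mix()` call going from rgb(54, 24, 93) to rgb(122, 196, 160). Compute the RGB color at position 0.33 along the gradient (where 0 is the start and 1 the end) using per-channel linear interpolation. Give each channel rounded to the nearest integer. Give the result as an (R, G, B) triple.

R = 54 + 0.33 × (122 − 54) = 54 + 0.33 × 68 = 76.44 → 76
G = 24 + 0.33 × (196 − 24) = 24 + 0.33 × 172 = 80.76 → 81
B = 93 + 0.33 × (160 − 93) = 93 + 0.33 × 67 = 115.11 → 115
So the blended color is (76, 81, 115), about #4c5173.

(76, 81, 115)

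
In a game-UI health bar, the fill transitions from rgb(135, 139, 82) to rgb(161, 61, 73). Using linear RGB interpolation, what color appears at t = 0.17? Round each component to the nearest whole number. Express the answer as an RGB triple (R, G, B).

R = 135 + 0.17 × (161 − 135) = 135 + 0.17 × 26 = 139.42 → 139
G = 139 + 0.17 × (61 − 139) = 139 + 0.17 × -78 = 125.74 → 126
B = 82 + 0.17 × (73 − 82) = 82 + 0.17 × -9 = 80.47 → 80
So the blended color is (139, 126, 80), about #8b7e50.

(139, 126, 80)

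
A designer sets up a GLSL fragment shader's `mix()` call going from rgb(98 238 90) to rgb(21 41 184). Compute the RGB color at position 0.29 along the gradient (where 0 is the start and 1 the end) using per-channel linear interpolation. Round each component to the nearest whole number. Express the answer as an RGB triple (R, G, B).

R = 98 + 0.29 × (21 − 98) = 98 + 0.29 × -77 = 75.67 → 76
G = 238 + 0.29 × (41 − 238) = 238 + 0.29 × -197 = 180.87 → 181
B = 90 + 0.29 × (184 − 90) = 90 + 0.29 × 94 = 117.26 → 117
So the blended color is (76, 181, 117), about #4cb575.

(76, 181, 117)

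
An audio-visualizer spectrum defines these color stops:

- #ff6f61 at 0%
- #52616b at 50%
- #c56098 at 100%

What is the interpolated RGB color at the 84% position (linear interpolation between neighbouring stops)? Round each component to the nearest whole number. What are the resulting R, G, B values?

(160, 96, 138)

84% lies between the 50% and 100% stops, so the local fraction is t = (84 − 50)/(100 − 50) = 34/50 ≈ 0.68.
#52616b → (82, 97, 107); #c56098 → (197, 96, 152).
R = 82 + 0.68 × (197 − 82) = 160.2 → 160
G = 97 + 0.68 × (96 − 97) = 96.32 → 96
B = 107 + 0.68 × (152 − 107) = 137.6 → 138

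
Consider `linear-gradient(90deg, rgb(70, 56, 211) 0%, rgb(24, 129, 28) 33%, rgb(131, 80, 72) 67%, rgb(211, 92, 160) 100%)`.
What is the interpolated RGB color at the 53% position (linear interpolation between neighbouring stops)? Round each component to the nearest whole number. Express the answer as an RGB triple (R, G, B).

(87, 100, 54)

53% lies between the 33% and 67% stops, so the local fraction is t = (53 − 33)/(67 − 33) = 20/34 ≈ 0.5882.
R = 24 + 0.5882 × (131 − 24) = 86.937 → 87
G = 129 + 0.5882 × (80 − 129) = 100.178 → 100
B = 28 + 0.5882 × (72 − 28) = 53.881 → 54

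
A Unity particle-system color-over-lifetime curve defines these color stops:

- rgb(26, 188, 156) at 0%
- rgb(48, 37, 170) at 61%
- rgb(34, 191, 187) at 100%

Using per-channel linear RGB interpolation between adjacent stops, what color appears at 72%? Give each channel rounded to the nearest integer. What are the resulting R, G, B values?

(44, 80, 175)

72% lies between the 61% and 100% stops, so the local fraction is t = (72 − 61)/(100 − 61) = 11/39 ≈ 0.2821.
R = 48 + 0.2821 × (34 − 48) = 44.051 → 44
G = 37 + 0.2821 × (191 − 37) = 80.443 → 80
B = 170 + 0.2821 × (187 − 170) = 174.796 → 175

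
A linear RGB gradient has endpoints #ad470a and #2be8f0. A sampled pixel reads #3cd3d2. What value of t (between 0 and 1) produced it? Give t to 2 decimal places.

0.87

Invert the lerp on the B channel (largest span, 230): t = (210 − 10) / (240 − 10) = 200/230 = 0.86957.
Check on R: (60 − 173)/(43 − 173) = 0.8692 ✓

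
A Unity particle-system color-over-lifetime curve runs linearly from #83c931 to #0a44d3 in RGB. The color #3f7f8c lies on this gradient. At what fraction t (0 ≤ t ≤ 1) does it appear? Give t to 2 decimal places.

Invert the lerp on the B channel (largest span, 162): t = (140 − 49) / (211 − 49) = 91/162 = 0.56173.
Check on R: (63 − 131)/(10 − 131) = 0.562 ✓

0.56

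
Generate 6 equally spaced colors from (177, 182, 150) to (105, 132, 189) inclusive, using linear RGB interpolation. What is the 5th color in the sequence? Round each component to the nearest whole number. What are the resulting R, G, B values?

(119, 142, 181)

With 6 swatches and endpoints inclusive, swatch 5 sits at t = (5 − 1)/(6 − 1) = 4/5 ≈ 0.8.
R = 177 + 0.8 × (105 − 177) = 119.4 → 119
G = 182 + 0.8 × (132 − 182) = 142 → 142
B = 150 + 0.8 × (189 − 150) = 181.2 → 181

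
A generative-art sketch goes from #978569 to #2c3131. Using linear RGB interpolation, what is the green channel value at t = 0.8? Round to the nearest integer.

G₁ = 133 (from #978569), G₂ = 49 (from #2c3131).
G = 133 + 0.8 × (49 − 133) = 65.8 → 66

66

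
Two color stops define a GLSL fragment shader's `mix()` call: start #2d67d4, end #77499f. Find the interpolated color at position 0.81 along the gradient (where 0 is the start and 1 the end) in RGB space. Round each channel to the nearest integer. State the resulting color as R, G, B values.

(105, 79, 169)

#2d67d4 → (45, 103, 212); #77499f → (119, 73, 159).
R = 45 + 0.81 × (119 − 45) = 45 + 0.81 × 74 = 104.94 → 105
G = 103 + 0.81 × (73 − 103) = 103 + 0.81 × -30 = 78.7 → 79
B = 212 + 0.81 × (159 − 212) = 212 + 0.81 × -53 = 169.07 → 169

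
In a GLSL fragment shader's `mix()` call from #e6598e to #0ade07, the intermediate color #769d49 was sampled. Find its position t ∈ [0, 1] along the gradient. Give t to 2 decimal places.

Invert the lerp on the R channel (largest span, 220): t = (118 − 230) / (10 − 230) = -112/-220 = 0.50909.
Check on G: (157 − 89)/(222 − 89) = 0.5113 ✓

0.51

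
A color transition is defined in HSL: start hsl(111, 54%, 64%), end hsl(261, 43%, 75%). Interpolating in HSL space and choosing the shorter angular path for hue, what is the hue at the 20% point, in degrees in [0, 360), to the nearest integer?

Hue arc: Δh = 261 − 111 = 150° (|Δh| ≤ 180, already the shorter path).
H = 111 + 0.2 × (150) = 141 → 141°

141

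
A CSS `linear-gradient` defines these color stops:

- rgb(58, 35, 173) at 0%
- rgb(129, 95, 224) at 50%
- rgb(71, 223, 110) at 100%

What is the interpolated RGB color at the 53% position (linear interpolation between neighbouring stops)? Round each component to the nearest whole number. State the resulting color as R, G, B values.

(126, 103, 217)

53% lies between the 50% and 100% stops, so the local fraction is t = (53 − 50)/(100 − 50) = 3/50 ≈ 0.06.
R = 129 + 0.06 × (71 − 129) = 125.52 → 126
G = 95 + 0.06 × (223 − 95) = 102.68 → 103
B = 224 + 0.06 × (110 − 224) = 217.16 → 217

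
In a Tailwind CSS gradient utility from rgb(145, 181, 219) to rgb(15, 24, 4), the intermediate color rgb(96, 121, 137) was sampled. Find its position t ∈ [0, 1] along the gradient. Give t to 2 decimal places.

0.38

Invert the lerp on the B channel (largest span, 215): t = (137 − 219) / (4 − 219) = -82/-215 = 0.3814.
Check on R: (96 − 145)/(15 − 145) = 0.3769 ✓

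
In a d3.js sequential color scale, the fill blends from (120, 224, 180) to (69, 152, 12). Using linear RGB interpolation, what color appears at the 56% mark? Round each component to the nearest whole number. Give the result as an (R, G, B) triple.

(91, 184, 86)

56% corresponds to t = 0.56.
R = 120 + 0.56 × (69 − 120) = 120 + 0.56 × -51 = 91.44 → 91
G = 224 + 0.56 × (152 − 224) = 224 + 0.56 × -72 = 183.68 → 184
B = 180 + 0.56 × (12 − 180) = 180 + 0.56 × -168 = 85.92 → 86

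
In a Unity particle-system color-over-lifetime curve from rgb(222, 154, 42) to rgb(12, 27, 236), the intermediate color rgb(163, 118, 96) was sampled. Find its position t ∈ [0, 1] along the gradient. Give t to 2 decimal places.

Invert the lerp on the R channel (largest span, 210): t = (163 − 222) / (12 − 222) = -59/-210 = 0.28095.
Check on G: (118 − 154)/(27 − 154) = 0.2835 ✓

0.28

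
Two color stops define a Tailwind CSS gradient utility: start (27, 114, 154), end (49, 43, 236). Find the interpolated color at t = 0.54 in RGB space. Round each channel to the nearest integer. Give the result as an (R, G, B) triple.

(39, 76, 198)

R = 27 + 0.54 × (49 − 27) = 27 + 0.54 × 22 = 38.88 → 39
G = 114 + 0.54 × (43 − 114) = 114 + 0.54 × -71 = 75.66 → 76
B = 154 + 0.54 × (236 − 154) = 154 + 0.54 × 82 = 198.28 → 198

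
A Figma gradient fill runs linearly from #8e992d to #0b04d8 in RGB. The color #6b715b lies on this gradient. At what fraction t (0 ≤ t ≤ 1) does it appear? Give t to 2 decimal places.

0.27

Invert the lerp on the B channel (largest span, 171): t = (91 − 45) / (216 − 45) = 46/171 = 0.26901.
Check on R: (107 − 142)/(11 − 142) = 0.2672 ✓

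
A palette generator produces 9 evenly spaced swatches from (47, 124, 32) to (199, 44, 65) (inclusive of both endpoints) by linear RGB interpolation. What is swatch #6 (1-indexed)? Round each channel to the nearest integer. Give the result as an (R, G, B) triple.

With 9 swatches and endpoints inclusive, swatch 6 sits at t = (6 − 1)/(9 − 1) = 5/8 ≈ 0.625.
R = 47 + 0.625 × (199 − 47) = 142 → 142
G = 124 + 0.625 × (44 − 124) = 74 → 74
B = 32 + 0.625 × (65 − 32) = 52.625 → 53

(142, 74, 53)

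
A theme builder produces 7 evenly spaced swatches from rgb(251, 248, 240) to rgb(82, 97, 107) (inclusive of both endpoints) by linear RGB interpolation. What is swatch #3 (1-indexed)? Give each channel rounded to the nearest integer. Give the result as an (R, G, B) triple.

With 7 swatches and endpoints inclusive, swatch 3 sits at t = (3 − 1)/(7 − 1) = 2/6 ≈ 0.3333.
R = 251 + 0.3333 × (82 − 251) = 194.672 → 195
G = 248 + 0.3333 × (97 − 248) = 197.672 → 198
B = 240 + 0.3333 × (107 − 240) = 195.671 → 196

(195, 198, 196)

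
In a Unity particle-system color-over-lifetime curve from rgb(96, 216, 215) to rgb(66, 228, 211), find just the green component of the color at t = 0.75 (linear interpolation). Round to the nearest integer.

225

G = 216 + 0.75 × (228 − 216) = 225 → 225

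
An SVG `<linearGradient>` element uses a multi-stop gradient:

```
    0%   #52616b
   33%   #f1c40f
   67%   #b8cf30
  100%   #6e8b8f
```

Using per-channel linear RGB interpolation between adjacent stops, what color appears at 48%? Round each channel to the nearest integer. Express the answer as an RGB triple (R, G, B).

48% lies between the 33% and 67% stops, so the local fraction is t = (48 − 33)/(67 − 33) = 15/34 ≈ 0.4412.
#f1c40f → (241, 196, 15); #b8cf30 → (184, 207, 48).
R = 241 + 0.4412 × (184 − 241) = 215.852 → 216
G = 196 + 0.4412 × (207 − 196) = 200.853 → 201
B = 15 + 0.4412 × (48 − 15) = 29.56 → 30

(216, 201, 30)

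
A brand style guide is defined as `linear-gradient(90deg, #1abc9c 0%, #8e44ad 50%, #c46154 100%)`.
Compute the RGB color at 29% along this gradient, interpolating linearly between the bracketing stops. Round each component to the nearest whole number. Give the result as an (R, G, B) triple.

(93, 118, 166)

29% lies between the 0% and 50% stops, so the local fraction is t = (29 − 0)/(50 − 0) = 29/50 ≈ 0.58.
#1abc9c → (26, 188, 156); #8e44ad → (142, 68, 173).
R = 26 + 0.58 × (142 − 26) = 93.28 → 93
G = 188 + 0.58 × (68 − 188) = 118.4 → 118
B = 156 + 0.58 × (173 − 156) = 165.86 → 166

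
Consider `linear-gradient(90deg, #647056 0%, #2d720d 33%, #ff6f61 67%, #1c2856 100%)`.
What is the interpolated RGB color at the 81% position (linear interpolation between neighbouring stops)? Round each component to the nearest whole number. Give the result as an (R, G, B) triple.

(159, 81, 92)

81% lies between the 67% and 100% stops, so the local fraction is t = (81 − 67)/(100 − 67) = 14/33 ≈ 0.4242.
#ff6f61 → (255, 111, 97); #1c2856 → (28, 40, 86).
R = 255 + 0.4242 × (28 − 255) = 158.707 → 159
G = 111 + 0.4242 × (40 − 111) = 80.882 → 81
B = 97 + 0.4242 × (86 − 97) = 92.334 → 92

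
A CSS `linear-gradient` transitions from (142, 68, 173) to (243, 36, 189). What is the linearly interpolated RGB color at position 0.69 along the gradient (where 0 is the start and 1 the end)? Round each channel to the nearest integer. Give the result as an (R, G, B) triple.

(212, 46, 184)

R = 142 + 0.69 × (243 − 142) = 142 + 0.69 × 101 = 211.69 → 212
G = 68 + 0.69 × (36 − 68) = 68 + 0.69 × -32 = 45.92 → 46
B = 173 + 0.69 × (189 − 173) = 173 + 0.69 × 16 = 184.04 → 184
So the blended color is (212, 46, 184), about #d42eb8.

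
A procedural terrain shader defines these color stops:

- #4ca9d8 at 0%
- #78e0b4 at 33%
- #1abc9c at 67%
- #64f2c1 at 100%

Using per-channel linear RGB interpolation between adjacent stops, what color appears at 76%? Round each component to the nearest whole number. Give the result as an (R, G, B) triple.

(46, 203, 166)

76% lies between the 67% and 100% stops, so the local fraction is t = (76 − 67)/(100 − 67) = 9/33 ≈ 0.2727.
#1abc9c → (26, 188, 156); #64f2c1 → (100, 242, 193).
R = 26 + 0.2727 × (100 − 26) = 46.18 → 46
G = 188 + 0.2727 × (242 − 188) = 202.726 → 203
B = 156 + 0.2727 × (193 − 156) = 166.09 → 166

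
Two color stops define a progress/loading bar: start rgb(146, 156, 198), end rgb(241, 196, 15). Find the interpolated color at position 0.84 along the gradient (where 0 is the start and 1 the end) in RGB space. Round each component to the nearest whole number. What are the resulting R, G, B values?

(226, 190, 44)

R = 146 + 0.84 × (241 − 146) = 146 + 0.84 × 95 = 225.8 → 226
G = 156 + 0.84 × (196 − 156) = 156 + 0.84 × 40 = 189.6 → 190
B = 198 + 0.84 × (15 − 198) = 198 + 0.84 × -183 = 44.28 → 44
So the blended color is (226, 190, 44), about #e2be2c.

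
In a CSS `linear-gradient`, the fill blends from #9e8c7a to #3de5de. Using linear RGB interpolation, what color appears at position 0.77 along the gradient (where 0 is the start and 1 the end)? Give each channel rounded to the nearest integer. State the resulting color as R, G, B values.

(83, 209, 199)

#9e8c7a → (158, 140, 122); #3de5de → (61, 229, 222).
R = 158 + 0.77 × (61 − 158) = 158 + 0.77 × -97 = 83.31 → 83
G = 140 + 0.77 × (229 − 140) = 140 + 0.77 × 89 = 208.53 → 209
B = 122 + 0.77 × (222 − 122) = 122 + 0.77 × 100 = 199 → 199
So the blended color is (83, 209, 199), about #53d1c7.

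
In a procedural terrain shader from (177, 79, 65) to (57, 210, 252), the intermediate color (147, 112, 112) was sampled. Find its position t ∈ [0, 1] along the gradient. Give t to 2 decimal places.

Invert the lerp on the B channel (largest span, 187): t = (112 − 65) / (252 − 65) = 47/187 = 0.25134.
Check on R: (147 − 177)/(57 − 177) = 0.25 ✓

0.25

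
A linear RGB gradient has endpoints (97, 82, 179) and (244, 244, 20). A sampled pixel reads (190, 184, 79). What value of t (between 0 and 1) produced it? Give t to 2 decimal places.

Invert the lerp on the G channel (largest span, 162): t = (184 − 82) / (244 − 82) = 102/162 = 0.62963.
Check on R: (190 − 97)/(244 − 97) = 0.6327 ✓

0.63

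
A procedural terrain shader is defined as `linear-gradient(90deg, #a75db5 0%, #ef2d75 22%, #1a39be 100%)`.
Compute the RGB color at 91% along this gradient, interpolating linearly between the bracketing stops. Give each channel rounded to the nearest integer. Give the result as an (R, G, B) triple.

91% lies between the 22% and 100% stops, so the local fraction is t = (91 − 22)/(100 − 22) = 69/78 ≈ 0.8846.
#ef2d75 → (239, 45, 117); #1a39be → (26, 57, 190).
R = 239 + 0.8846 × (26 − 239) = 50.58 → 51
G = 45 + 0.8846 × (57 − 45) = 55.615 → 56
B = 117 + 0.8846 × (190 − 117) = 181.576 → 182

(51, 56, 182)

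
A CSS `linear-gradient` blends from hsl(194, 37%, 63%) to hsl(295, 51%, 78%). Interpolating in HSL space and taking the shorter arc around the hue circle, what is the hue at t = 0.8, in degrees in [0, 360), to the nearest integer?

275

Hue arc: Δh = 295 − 194 = 101° (|Δh| ≤ 180, already the shorter path).
H = 194 + 0.8 × (101) = 274.8 → 275°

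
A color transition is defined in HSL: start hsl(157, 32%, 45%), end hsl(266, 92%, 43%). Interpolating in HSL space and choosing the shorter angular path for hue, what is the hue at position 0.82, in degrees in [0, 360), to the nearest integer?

246

Hue arc: Δh = 266 − 157 = 109° (|Δh| ≤ 180, already the shorter path).
H = 157 + 0.82 × (109) = 246.38 → 246°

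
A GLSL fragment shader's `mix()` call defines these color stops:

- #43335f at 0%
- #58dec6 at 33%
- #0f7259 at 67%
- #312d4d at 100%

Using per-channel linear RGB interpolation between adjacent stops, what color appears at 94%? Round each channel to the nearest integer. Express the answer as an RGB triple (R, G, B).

94% lies between the 67% and 100% stops, so the local fraction is t = (94 − 67)/(100 − 67) = 27/33 ≈ 0.8182.
#0f7259 → (15, 114, 89); #312d4d → (49, 45, 77).
R = 15 + 0.8182 × (49 − 15) = 42.819 → 43
G = 114 + 0.8182 × (45 − 114) = 57.544 → 58
B = 89 + 0.8182 × (77 − 89) = 79.182 → 79

(43, 58, 79)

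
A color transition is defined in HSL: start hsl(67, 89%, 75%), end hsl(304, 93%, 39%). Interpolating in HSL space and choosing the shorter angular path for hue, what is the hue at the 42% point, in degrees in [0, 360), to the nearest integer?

15

Hue: 304 − 67 = 237°, but |237| > 180 so the shorter arc goes the other way: Δh = 237 − 360 = -123°.
H = 67 + 0.42 × (-123) = 15.34 → 15°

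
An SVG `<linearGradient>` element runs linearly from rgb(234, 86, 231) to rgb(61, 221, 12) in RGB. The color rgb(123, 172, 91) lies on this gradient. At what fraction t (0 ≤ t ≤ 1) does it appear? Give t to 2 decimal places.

Invert the lerp on the B channel (largest span, 219): t = (91 − 231) / (12 − 231) = -140/-219 = 0.63927.
Check on R: (123 − 234)/(61 − 234) = 0.6416 ✓

0.64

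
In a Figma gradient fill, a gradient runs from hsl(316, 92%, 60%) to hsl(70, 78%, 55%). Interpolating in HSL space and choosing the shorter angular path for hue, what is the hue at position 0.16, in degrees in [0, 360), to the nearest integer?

334

Hue: 70 − 316 = -246°, but |-246| > 180 so the shorter arc goes the other way: Δh = -246 + 360 = 114°.
H = 316 + 0.16 × (114) = 334.24 → 334°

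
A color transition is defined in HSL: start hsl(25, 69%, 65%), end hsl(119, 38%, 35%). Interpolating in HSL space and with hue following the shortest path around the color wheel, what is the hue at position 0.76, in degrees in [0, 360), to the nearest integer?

96

Hue arc: Δh = 119 − 25 = 94° (|Δh| ≤ 180, already the shorter path).
H = 25 + 0.76 × (94) = 96.44 → 96°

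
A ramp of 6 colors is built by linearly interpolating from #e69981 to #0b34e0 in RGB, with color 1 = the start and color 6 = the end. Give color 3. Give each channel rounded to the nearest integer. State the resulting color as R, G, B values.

With 6 swatches and endpoints inclusive, swatch 3 sits at t = (3 − 1)/(6 − 1) = 2/5 ≈ 0.4.
#e69981 → (230, 153, 129); #0b34e0 → (11, 52, 224).
R = 230 + 0.4 × (11 − 230) = 142.4 → 142
G = 153 + 0.4 × (52 − 153) = 112.6 → 113
B = 129 + 0.4 × (224 − 129) = 167 → 167

(142, 113, 167)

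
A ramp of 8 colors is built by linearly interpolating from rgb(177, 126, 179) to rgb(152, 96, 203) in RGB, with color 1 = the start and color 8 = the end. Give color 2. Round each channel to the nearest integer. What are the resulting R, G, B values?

(173, 122, 182)

With 8 swatches and endpoints inclusive, swatch 2 sits at t = (2 − 1)/(8 − 1) = 1/7 ≈ 0.1429.
R = 177 + 0.1429 × (152 − 177) = 173.428 → 173
G = 126 + 0.1429 × (96 − 126) = 121.713 → 122
B = 179 + 0.1429 × (203 − 179) = 182.43 → 182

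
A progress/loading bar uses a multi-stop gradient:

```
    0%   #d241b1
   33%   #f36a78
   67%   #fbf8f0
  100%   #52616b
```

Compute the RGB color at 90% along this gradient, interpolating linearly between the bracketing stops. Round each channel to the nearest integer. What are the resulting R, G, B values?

90% lies between the 67% and 100% stops, so the local fraction is t = (90 − 67)/(100 − 67) = 23/33 ≈ 0.697.
#fbf8f0 → (251, 248, 240); #52616b → (82, 97, 107).
R = 251 + 0.697 × (82 − 251) = 133.207 → 133
G = 248 + 0.697 × (97 − 248) = 142.753 → 143
B = 240 + 0.697 × (107 − 240) = 147.299 → 147

(133, 143, 147)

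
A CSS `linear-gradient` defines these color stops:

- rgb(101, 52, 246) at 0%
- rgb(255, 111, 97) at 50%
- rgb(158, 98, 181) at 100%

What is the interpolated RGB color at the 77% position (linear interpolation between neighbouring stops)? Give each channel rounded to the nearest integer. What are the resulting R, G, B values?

(203, 104, 142)

77% lies between the 50% and 100% stops, so the local fraction is t = (77 − 50)/(100 − 50) = 27/50 ≈ 0.54.
R = 255 + 0.54 × (158 − 255) = 202.62 → 203
G = 111 + 0.54 × (98 − 111) = 103.98 → 104
B = 97 + 0.54 × (181 − 97) = 142.36 → 142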